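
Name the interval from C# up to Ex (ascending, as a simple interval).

augmented third

The letter names run C→E, a span of 2 letter steps, so the interval is some kind of third.
C# to E## is 5 semitones. A major third is 4, so 5 makes it augmented.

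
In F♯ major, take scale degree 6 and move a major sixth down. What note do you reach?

Scale degree 6 of F# major is D#.
A major sixth (9 semitones) below D# lands on the letter F, giving F#.

F#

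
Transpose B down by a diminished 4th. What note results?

A fourth below B lands on the letter F.
A diminished fourth spans 4 semitones, so B moves to pitch class 7. On the letter F that is F##.

F##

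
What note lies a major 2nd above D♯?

E#

A second above D lands on the letter E.
A major second spans 2 semitones, so D# moves to pitch class 5. On the letter E that is E#.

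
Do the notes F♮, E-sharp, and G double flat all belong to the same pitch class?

F is pitch class 5; E# is pitch class 5; Gbb is pitch class 5.
All spellings map to pitch class 5, so they are enharmonically equivalent.

Yes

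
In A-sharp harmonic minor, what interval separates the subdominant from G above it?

diminished fourth

The subdominant of A# harmonic minor is D#.
D# up to G: letters D→G make it a fourth; 4 semitones makes it diminished.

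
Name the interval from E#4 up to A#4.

perfect fourth

The letter names run E→A, a span of 3 letter steps, so the interval is some kind of fourth.
E# to A# is 5 semitones. A perfect fourth is 5, so 5 makes it perfect.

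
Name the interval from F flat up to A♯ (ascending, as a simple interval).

Counting letters F–G–A gives a third.
Fb→A# = 6 semitones, 2 wider than the major third (4), so doubly augmented.

doubly augmented third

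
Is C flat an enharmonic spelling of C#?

No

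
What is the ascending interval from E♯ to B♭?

Counting letters E–F–G–A–B gives a fifth.
E#→Bb = 5 semitones, 2 narrower than the perfect fifth (7), so doubly diminished.

doubly diminished fifth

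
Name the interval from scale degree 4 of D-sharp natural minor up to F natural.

Scale degree 4 of D# natural minor is G#.
G# up to F: letters G→F make it a seventh; 9 semitones makes it diminished.

diminished seventh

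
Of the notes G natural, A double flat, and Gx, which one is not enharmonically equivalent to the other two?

In 12-tone equal temperament, enharmonic equivalents share a pitch class. G is pitch class 7; Abb is pitch class 7; G## is pitch class 9.
G and Abb share pitch class 7, while G## is pitch class 9.

G##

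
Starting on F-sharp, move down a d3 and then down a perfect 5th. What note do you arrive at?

G##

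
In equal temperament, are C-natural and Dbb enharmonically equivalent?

Yes

C is pitch class 0; Dbb is pitch class 0.
All spellings map to pitch class 0, so they are enharmonically equivalent.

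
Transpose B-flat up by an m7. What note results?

Ab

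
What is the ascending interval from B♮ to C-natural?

minor second

The letter names run B→C, a span of 1 letter step, so the interval is some kind of second.
B to C is 1 semitone. A major second is 2, so 1 makes it minor.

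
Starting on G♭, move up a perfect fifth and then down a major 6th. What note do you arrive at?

A perfect fifth up from Gb is Db (letter D, 7 semitones up).
A major sixth down from Db is Fb (letter F, 9 semitones down).

Fb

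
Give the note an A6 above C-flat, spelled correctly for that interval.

A

A sixth above C lands on the letter A.
An augmented sixth spans 10 semitones, so Cb moves to pitch class 9. On the letter A that is A.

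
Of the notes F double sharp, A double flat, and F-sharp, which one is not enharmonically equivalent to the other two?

In 12-tone equal temperament, enharmonic equivalents share a pitch class. F## is pitch class 7; Abb is pitch class 7; F# is pitch class 6.
F## and Abb share pitch class 7, while F# is pitch class 6.

F#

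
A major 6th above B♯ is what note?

A sixth above B lands on the letter G.
A major sixth spans 9 semitones, so B# moves to pitch class 9. On the letter G that is G##.

G##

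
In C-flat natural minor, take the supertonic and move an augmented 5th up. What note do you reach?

A

The supertonic of Cb natural minor is Db.
An augmented fifth (8 semitones) above Db lands on the letter A, giving A.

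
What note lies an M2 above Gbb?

A second above G lands on the letter A.
A major second spans 2 semitones, so Gbb moves to pitch class 7. On the letter A that is Abb.

Abb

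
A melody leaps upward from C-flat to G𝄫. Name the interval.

diminished fifth

The letter names run C→G, a span of 4 letter steps, so the interval is some kind of fifth.
Cb to Gbb is 6 semitones. A perfect fifth is 7, so 6 makes it diminished.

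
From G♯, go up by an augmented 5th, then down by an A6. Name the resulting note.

F#

An augmented fifth up from G# is D## (letter D, 8 semitones up).
An augmented sixth down from D## is F# (letter F, 10 semitones down).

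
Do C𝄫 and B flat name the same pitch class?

Cbb is pitch class 10; Bb is pitch class 10.
All spellings map to pitch class 10, so they are enharmonically equivalent.

Yes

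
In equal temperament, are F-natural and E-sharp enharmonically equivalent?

Yes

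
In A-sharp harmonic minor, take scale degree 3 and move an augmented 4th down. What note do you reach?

G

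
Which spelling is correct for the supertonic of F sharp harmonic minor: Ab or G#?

G#

Each scale degree takes a distinct letter name. Degree 2 of a scale on F must use the letter G.
G# and Ab are enharmonically the same pitch, but only G# uses the letter G, so it is the correct spelling here.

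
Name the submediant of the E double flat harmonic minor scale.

Degree 6 takes the letter 5 steps above E, which is C.
In harmonic minor, degree 6 sits 8 semitones above the tonic. Ebb + 8 semitones is pitch class 10, spelled on C as Cbb.

Cbb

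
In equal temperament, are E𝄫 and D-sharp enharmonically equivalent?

No

Ebb is pitch class 2; D# is pitch class 3.
The pitch classes differ (2 vs. 3), so they are not enharmonic equivalents.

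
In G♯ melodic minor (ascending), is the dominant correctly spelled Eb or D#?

Each scale degree takes a distinct letter name. Degree 5 of a scale on G must use the letter D.
D# and Eb are enharmonically the same pitch, but only D# uses the letter D, so it is the correct spelling here.

D#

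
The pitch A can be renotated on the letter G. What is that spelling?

Plain G sits 2 semitones below A, so on the letter G the same pitch needs a double sharp: G##.

G##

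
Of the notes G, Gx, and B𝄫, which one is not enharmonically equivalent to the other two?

G

In 12-tone equal temperament, enharmonic equivalents share a pitch class. G is pitch class 7; G## is pitch class 9; Bbb is pitch class 9.
G## and Bbb share pitch class 9, while G is pitch class 7.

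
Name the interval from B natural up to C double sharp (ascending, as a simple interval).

Counting letters B–C gives a second.
B→C## = 3 semitones, 1 wider than the major second (2), so augmented.

augmented second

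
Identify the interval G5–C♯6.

augmented fourth

Counting letters G–A–B–C gives a fourth.
G→C# = 6 semitones, 1 wider than the perfect fourth (5), so augmented.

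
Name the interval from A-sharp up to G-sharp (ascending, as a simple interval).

The letter names run A→G, a span of 6 letter steps, so the interval is some kind of seventh.
A# to G# is 10 semitones. A major seventh is 11, so 10 makes it minor.

minor seventh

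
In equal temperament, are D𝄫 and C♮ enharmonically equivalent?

Yes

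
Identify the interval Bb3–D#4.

Counting letters B–C–D gives a third.
Bb→D# = 5 semitones, 1 wider than the major third (4), so augmented.

augmented third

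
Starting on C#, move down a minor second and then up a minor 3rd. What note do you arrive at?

D#

A minor second down from C# is B# (letter B, 1 semitone down).
A minor third up from B# is D# (letter D, 3 semitones up).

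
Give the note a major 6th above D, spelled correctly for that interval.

A sixth above D lands on the letter B.
A major sixth spans 9 semitones, so D moves to pitch class 11. On the letter B that is B.

B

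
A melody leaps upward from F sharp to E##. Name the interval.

augmented seventh

Counting letters F–G–A–B–C–D–E gives a seventh.
F#→E## = 12 semitones, 1 wider than the major seventh (11), so augmented.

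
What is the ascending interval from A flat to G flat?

minor seventh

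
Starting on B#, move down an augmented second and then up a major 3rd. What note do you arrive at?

An augmented second down from B# is A (letter A, 3 semitones down).
A major third up from A is C# (letter C, 4 semitones up).

C#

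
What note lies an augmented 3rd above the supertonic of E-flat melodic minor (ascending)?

The supertonic of Eb melodic minor (ascending) is F.
An augmented third (5 semitones) above F lands on the letter A, giving A#.

A#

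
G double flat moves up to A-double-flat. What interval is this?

major second

The letter names run G→A, a span of 1 letter step, so the interval is some kind of second.
Gbb to Abb is 2 semitones. A major second is 2, so 2 makes it major.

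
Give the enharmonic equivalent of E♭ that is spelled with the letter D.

Eb is pitch class 3. The letter D alone is pitch class 2.
To reach pitch class 3 from D requires an offset of +1 semitone, i.e. sharp: D#.

D#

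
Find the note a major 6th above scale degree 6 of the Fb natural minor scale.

Bbb

Scale degree 6 of Fb natural minor is Dbb.
A major sixth (9 semitones) above Dbb lands on the letter B, giving Bbb.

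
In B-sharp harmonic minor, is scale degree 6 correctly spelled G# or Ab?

G#

Each scale degree takes a distinct letter name. Degree 6 of a scale on B must use the letter G.
G# and Ab are enharmonically the same pitch, but only G# uses the letter G, so it is the correct spelling here.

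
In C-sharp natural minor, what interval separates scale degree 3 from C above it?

minor sixth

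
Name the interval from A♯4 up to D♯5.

Counting letters A–B–C–D gives a fourth.
A#→D# = 5 semitones, exactly the perfect fourth.

perfect fourth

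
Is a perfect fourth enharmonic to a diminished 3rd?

A perfect fourth spans 5 semitones; a diminished third spans 2.
The spans differ, so they are not enharmonic equivalents.

No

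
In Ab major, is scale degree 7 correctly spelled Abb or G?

Each scale degree takes a distinct letter name. Degree 7 of a scale on A must use the letter G.
G and Abb are enharmonically the same pitch, but only G uses the letter G, so it is the correct spelling here.

G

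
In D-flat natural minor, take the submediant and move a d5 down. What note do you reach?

The submediant of Db natural minor is Bbb.
A diminished fifth (6 semitones) below Bbb lands on the letter E, giving Eb.

Eb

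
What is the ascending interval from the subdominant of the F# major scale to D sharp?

The subdominant of F# major is B.
B up to D#: letters B→D make it a third; 4 semitones makes it major.

major third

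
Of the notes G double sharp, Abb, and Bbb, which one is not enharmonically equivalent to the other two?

In 12-tone equal temperament, enharmonic equivalents share a pitch class. G## is pitch class 9; Abb is pitch class 7; Bbb is pitch class 9.
G## and Bbb share pitch class 9, while Abb is pitch class 7.

Abb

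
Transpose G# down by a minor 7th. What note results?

A#

G down a major seventh is Ab, so the target letter is A.
From G#, a minor seventh is 10 semitones down: A#.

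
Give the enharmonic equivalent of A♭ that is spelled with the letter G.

G#

Ab is pitch class 8. The letter G alone is pitch class 7.
To reach pitch class 8 from G requires an offset of +1 semitone, i.e. sharp: G#.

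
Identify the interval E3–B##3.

doubly augmented fifth

The letter names run E→B, a span of 4 letter steps, so the interval is some kind of fifth.
E to B## is 9 semitones. A perfect fifth is 7, so 9 makes it doubly augmented.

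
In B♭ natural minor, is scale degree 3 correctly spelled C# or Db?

Each scale degree takes a distinct letter name. Degree 3 of a scale on B must use the letter D.
Db and C# are enharmonically the same pitch, but only Db uses the letter D, so it is the correct spelling here.

Db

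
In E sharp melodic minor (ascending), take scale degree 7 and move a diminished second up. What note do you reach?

Scale degree 7 of E# melodic minor (ascending) is D##.
A diminished second (0 semitones) above D## lands on the letter E, giving E.

E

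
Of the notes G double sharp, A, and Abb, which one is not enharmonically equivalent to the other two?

Abb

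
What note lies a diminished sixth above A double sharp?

F#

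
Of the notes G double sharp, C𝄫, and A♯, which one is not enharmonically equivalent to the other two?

G##

In 12-tone equal temperament, enharmonic equivalents share a pitch class. G## is pitch class 9; Cbb is pitch class 10; A# is pitch class 10.
Cbb and A# share pitch class 10, while G## is pitch class 9.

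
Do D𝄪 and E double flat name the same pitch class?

No

D## is pitch class 4; Ebb is pitch class 2.
The pitch classes differ (4 vs. 2), so they are not enharmonic equivalents.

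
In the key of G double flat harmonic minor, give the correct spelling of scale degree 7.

Fb

Degree 7 takes the letter 6 steps above G, which is F.
In harmonic minor, degree 7 sits 11 semitones above the tonic. Gbb + 11 semitones is pitch class 4, spelled on F as Fb.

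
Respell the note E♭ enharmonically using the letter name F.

Fbb

Plain F sits 2 semitones above Eb, so on the letter F the same pitch needs a double flat: Fbb.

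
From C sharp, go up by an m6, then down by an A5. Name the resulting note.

Db

A minor sixth up from C# is A (letter A, 8 semitones up).
An augmented fifth down from A is Db (letter D, 8 semitones down).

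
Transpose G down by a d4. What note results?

A fourth below G lands on the letter D.
A diminished fourth spans 4 semitones, so G moves to pitch class 3. On the letter D that is D#.

D#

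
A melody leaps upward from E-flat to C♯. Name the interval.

augmented sixth

Counting letters E–F–G–A–B–C gives a sixth.
Eb→C# = 10 semitones, 1 wider than the major sixth (9), so augmented.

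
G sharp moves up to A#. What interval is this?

major second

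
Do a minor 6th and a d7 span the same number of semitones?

A minor sixth spans 8 semitones; a diminished seventh spans 9.
The spans differ, so they are not enharmonic equivalents.

No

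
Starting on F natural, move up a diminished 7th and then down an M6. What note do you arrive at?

Gbb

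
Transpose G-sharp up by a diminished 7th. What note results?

A seventh above G lands on the letter F.
A diminished seventh spans 9 semitones, so G# moves to pitch class 5. On the letter F that is F.

F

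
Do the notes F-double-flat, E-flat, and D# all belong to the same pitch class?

Fbb = pitch class 3 and Eb = pitch class 3 and D# = pitch class 3 — the same pitch class, so they are enharmonic equivalents.

Yes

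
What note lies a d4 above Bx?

E#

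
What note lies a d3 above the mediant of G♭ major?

The mediant of Gb major is Bb.
A diminished third (2 semitones) above Bb lands on the letter D, giving Dbb.

Dbb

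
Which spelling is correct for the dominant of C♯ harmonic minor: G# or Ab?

Each scale degree takes a distinct letter name. Degree 5 of a scale on C must use the letter G.
G# and Ab are enharmonically the same pitch, but only G# uses the letter G, so it is the correct spelling here.

G#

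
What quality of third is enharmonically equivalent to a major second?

diminished

A major second spans 2 semitones.
A third spanning 2 semitones is diminished (the major third is 4).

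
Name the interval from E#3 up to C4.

diminished sixth

Counting letters E–F–G–A–B–C gives a sixth.
E#→C = 7 semitones, 2 narrower than the major sixth (9), so diminished.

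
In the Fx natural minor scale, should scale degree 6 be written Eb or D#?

Each scale degree takes a distinct letter name. Degree 6 of a scale on F must use the letter D.
D# and Eb are enharmonically the same pitch, but only D# uses the letter D, so it is the correct spelling here.

D#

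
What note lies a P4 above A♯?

A fourth above A lands on the letter D.
A perfect fourth spans 5 semitones, so A# moves to pitch class 3. On the letter D that is D#.

D#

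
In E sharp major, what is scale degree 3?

The E# major scale runs E# F## G## A# B# C## D##.
Degree 3 is G##.

G##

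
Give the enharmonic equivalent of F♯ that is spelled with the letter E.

E##

F# is pitch class 6. The letter E alone is pitch class 4.
To reach pitch class 6 from E requires an offset of +2 semitones, i.e. double sharp: E##.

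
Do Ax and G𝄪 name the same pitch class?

A## is pitch class 11; G## is pitch class 9.
The pitch classes differ (11 vs. 9), so they are not enharmonic equivalents.

No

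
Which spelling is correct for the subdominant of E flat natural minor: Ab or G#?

Ab

Each scale degree takes a distinct letter name. Degree 4 of a scale on E must use the letter A.
Ab and G# are enharmonically the same pitch, but only Ab uses the letter A, so it is the correct spelling here.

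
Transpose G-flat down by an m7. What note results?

Ab

A seventh below G lands on the letter A.
A minor seventh spans 10 semitones, so Gb moves to pitch class 8. On the letter A that is Ab.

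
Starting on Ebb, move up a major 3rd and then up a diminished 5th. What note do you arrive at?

A major third up from Ebb is Gb (letter G, 4 semitones up).
A diminished fifth up from Gb is Dbb (letter D, 6 semitones up).

Dbb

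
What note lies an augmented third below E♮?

Cb

E down a major third is C, so the target letter is C.
From E, an augmented third is 5 semitones down: Cb.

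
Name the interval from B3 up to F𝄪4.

augmented fifth

Counting letters B–C–D–E–F gives a fifth.
B→F## = 8 semitones, 1 wider than the perfect fifth (7), so augmented.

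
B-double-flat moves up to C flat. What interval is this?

The letter names run B→C, a span of 1 letter step, so the interval is some kind of second.
Bbb to Cb is 2 semitones. A major second is 2, so 2 makes it major.

major second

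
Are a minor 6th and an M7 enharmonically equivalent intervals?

A minor sixth spans 8 semitones; a major seventh spans 11.
The spans differ, so they are not enharmonic equivalents.

No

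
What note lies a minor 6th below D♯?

F##

A sixth below D lands on the letter F.
A minor sixth spans 8 semitones, so D# moves to pitch class 7. On the letter F that is F##.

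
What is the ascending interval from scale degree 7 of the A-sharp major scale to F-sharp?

Scale degree 7 of A# major is G##.
G## up to F#: letters G→F make it a seventh; 9 semitones makes it diminished.

diminished seventh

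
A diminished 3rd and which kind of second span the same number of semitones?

major

A diminished third spans 2 semitones.
A second spanning 2 semitones is major (the major second is 2).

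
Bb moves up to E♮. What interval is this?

augmented fourth

Counting letters B–C–D–E gives a fourth.
Bb→E = 6 semitones, 1 wider than the perfect fourth (5), so augmented.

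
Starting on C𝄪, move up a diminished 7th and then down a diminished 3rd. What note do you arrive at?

A diminished seventh up from C## is B (letter B, 9 semitones up).
A diminished third down from B is G## (letter G, 2 semitones down).

G##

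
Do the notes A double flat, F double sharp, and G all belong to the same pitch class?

Abb is pitch class 7; F## is pitch class 7; G is pitch class 7.
All spellings map to pitch class 7, so they are enharmonically equivalent.

Yes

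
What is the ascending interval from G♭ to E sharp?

Counting letters G–A–B–C–D–E gives a sixth.
Gb→E# = 11 semitones, 2 wider than the major sixth (9), so doubly augmented.

doubly augmented sixth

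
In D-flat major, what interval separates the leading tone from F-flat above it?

diminished fourth

The leading tone of Db major is C.
C up to Fb: letters C→F make it a fourth; 4 semitones makes it diminished.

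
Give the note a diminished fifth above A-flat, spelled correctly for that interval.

A fifth above A lands on the letter E.
A diminished fifth spans 6 semitones, so Ab moves to pitch class 2. On the letter E that is Ebb.

Ebb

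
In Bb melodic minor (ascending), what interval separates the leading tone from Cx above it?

The leading tone of Bb melodic minor (ascending) is A.
A up to C##: letters A→C make it a third; 5 semitones makes it augmented.

augmented third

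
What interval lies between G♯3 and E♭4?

diminished sixth

Counting letters G–A–B–C–D–E gives a sixth.
G#→Eb = 7 semitones, 2 narrower than the major sixth (9), so diminished.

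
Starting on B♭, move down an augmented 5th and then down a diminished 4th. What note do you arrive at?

Bb

An augmented fifth down from Bb is Ebb (letter E, 8 semitones down).
A diminished fourth down from Ebb is Bb (letter B, 4 semitones down).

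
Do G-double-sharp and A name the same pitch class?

G## = pitch class 9 and A = pitch class 9 — the same pitch class, so they are enharmonic equivalents.

Yes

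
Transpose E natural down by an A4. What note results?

Bb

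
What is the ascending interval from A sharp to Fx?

Counting letters A–B–C–D–E–F gives a sixth.
A#→F## = 9 semitones, exactly the major sixth.

major sixth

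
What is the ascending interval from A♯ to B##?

The letter names run A→B, a span of 1 letter step, so the interval is some kind of second.
A# to B## is 3 semitones. A major second is 2, so 3 makes it augmented.

augmented second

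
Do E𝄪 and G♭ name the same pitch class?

E## = pitch class 6 and Gb = pitch class 6 — the same pitch class, so they are enharmonic equivalents.

Yes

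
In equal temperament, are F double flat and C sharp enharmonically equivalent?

No

Fbb is pitch class 3; C# is pitch class 1.
The pitch classes differ (3 vs. 1), so they are not enharmonic equivalents.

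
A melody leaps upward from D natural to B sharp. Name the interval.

The letter names run D→B, a span of 5 letter steps, so the interval is some kind of sixth.
D to B# is 10 semitones. A major sixth is 9, so 10 makes it augmented.

augmented sixth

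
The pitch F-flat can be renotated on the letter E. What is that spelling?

E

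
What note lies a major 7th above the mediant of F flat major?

The mediant of Fb major is Ab.
A major seventh (11 semitones) above Ab lands on the letter G, giving G.

G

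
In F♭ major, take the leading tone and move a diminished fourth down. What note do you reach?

The leading tone of Fb major is Eb.
A diminished fourth (4 semitones) below Eb lands on the letter B, giving B.

B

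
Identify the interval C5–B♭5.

minor seventh

Counting letters C–D–E–F–G–A–B gives a seventh.
C→Bb = 10 semitones, 1 narrower than the major seventh (11), so minor.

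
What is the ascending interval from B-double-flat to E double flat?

The letter names run B→E, a span of 3 letter steps, so the interval is some kind of fourth.
Bbb to Ebb is 5 semitones. A perfect fourth is 5, so 5 makes it perfect.

perfect fourth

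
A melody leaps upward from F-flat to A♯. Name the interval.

doubly augmented third

The letter names run F→A, a span of 2 letter steps, so the interval is some kind of third.
Fb to A# is 6 semitones. A major third is 4, so 6 makes it doubly augmented.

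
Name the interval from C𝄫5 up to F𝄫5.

perfect fourth

Counting letters C–D–E–F gives a fourth.
Cbb→Fbb = 5 semitones, exactly the perfect fourth.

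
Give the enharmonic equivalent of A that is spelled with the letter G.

A is pitch class 9. The letter G alone is pitch class 7.
To reach pitch class 9 from G requires an offset of +2 semitones, i.e. double sharp: G##.

G##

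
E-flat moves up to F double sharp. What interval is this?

doubly augmented second

Counting letters E–F gives a second.
Eb→F## = 4 semitones, 2 wider than the major second (2), so doubly augmented.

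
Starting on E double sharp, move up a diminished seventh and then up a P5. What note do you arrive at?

A diminished seventh up from E## is D# (letter D, 9 semitones up).
A perfect fifth up from D# is A# (letter A, 7 semitones up).

A#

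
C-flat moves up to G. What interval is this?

augmented fifth

The letter names run C→G, a span of 4 letter steps, so the interval is some kind of fifth.
Cb to G is 8 semitones. A perfect fifth is 7, so 8 makes it augmented.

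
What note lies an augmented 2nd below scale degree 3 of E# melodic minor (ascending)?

F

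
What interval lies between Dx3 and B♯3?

minor sixth

The letter names run D→B, a span of 5 letter steps, so the interval is some kind of sixth.
D## to B# is 8 semitones. A major sixth is 9, so 8 makes it minor.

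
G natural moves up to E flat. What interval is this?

The letter names run G→E, a span of 5 letter steps, so the interval is some kind of sixth.
G to Eb is 8 semitones. A major sixth is 9, so 8 makes it minor.

minor sixth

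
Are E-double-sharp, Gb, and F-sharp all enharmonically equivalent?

Yes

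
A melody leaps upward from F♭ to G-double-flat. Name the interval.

Counting letters F–G gives a second.
Fb→Gbb = 1 semitone, 1 narrower than the major second (2), so minor.

minor second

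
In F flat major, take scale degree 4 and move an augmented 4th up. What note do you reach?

Eb

Scale degree 4 of Fb major is Bbb.
An augmented fourth (6 semitones) above Bbb lands on the letter E, giving Eb.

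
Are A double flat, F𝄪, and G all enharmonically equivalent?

Yes

Abb is pitch class 7; F## is pitch class 7; G is pitch class 7.
All spellings map to pitch class 7, so they are enharmonically equivalent.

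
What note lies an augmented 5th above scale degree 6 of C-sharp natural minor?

E#

Scale degree 6 of C# natural minor is A.
An augmented fifth (8 semitones) above A lands on the letter E, giving E#.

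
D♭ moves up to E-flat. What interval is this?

major second

Counting letters D–E gives a second.
Db→Eb = 2 semitones, exactly the major second.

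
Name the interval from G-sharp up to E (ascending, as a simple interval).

minor sixth

Counting letters G–A–B–C–D–E gives a sixth.
G#→E = 8 semitones, 1 narrower than the major sixth (9), so minor.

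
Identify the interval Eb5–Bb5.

perfect fifth

The letter names run E→B, a span of 4 letter steps, so the interval is some kind of fifth.
Eb to Bb is 7 semitones. A perfect fifth is 7, so 7 makes it perfect.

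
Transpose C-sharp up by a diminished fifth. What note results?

A fifth above C lands on the letter G.
A diminished fifth spans 6 semitones, so C# moves to pitch class 7. On the letter G that is G.

G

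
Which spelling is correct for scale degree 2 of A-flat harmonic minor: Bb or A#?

Each scale degree takes a distinct letter name. Degree 2 of a scale on A must use the letter B.
Bb and A# are enharmonically the same pitch, but only Bb uses the letter B, so it is the correct spelling here.

Bb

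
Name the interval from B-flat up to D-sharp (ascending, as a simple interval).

augmented third

Counting letters B–C–D gives a third.
Bb→D# = 5 semitones, 1 wider than the major third (4), so augmented.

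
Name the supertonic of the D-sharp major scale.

E#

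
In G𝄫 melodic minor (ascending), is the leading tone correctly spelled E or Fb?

Fb

Each scale degree takes a distinct letter name. Degree 7 of a scale on G must use the letter F.
Fb and E are enharmonically the same pitch, but only Fb uses the letter F, so it is the correct spelling here.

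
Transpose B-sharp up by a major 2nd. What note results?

A second above B lands on the letter C.
A major second spans 2 semitones, so B# moves to pitch class 2. On the letter C that is C##.

C##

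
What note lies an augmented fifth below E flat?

Abb

A fifth below E lands on the letter A.
An augmented fifth spans 8 semitones, so Eb moves to pitch class 7. On the letter A that is Abb.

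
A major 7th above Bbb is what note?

Ab

A seventh above B lands on the letter A.
A major seventh spans 11 semitones, so Bbb moves to pitch class 8. On the letter A that is Ab.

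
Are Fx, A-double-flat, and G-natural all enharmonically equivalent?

Yes

F## = pitch class 7 and Abb = pitch class 7 and G = pitch class 7 — the same pitch class, so they are enharmonic equivalents.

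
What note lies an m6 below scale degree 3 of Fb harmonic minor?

Cb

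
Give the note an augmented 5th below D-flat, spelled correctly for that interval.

Gbb

A fifth below D lands on the letter G.
An augmented fifth spans 8 semitones, so Db moves to pitch class 5. On the letter G that is Gbb.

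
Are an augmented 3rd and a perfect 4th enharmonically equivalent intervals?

Yes

An augmented third spans 5 semitones; a perfect fourth spans 5.
They are enharmonically equivalent.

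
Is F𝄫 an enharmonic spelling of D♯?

Fbb = pitch class 3 and D# = pitch class 3 — the same pitch class, so they are enharmonic equivalents.

Yes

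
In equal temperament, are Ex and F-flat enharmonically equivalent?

No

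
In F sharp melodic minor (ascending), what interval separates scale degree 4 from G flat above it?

diminished sixth

Scale degree 4 of F# melodic minor (ascending) is B.
B up to Gb: letters B→G make it a sixth; 7 semitones makes it diminished.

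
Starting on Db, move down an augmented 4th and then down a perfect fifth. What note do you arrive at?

Dbb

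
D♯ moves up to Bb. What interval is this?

The letter names run D→B, a span of 5 letter steps, so the interval is some kind of sixth.
D# to Bb is 7 semitones. A major sixth is 9, so 7 makes it diminished.

diminished sixth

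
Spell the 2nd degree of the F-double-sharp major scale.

The F## major scale runs F## G## A## B# C## D## E##.
Degree 2 is G##.

G##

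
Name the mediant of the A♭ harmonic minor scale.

The Ab harmonic minor scale runs Ab Bb Cb Db Eb Fb G.
Degree 3 is Cb.

Cb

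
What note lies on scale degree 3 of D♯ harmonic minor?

F#

The D# harmonic minor scale runs D# E# F# G# A# B C##.
Degree 3 is F#.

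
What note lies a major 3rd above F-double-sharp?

A third above F lands on the letter A.
A major third spans 4 semitones, so F## moves to pitch class 11. On the letter A that is A##.

A##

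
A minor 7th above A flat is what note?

Gb

A up a major seventh is G#, so the target letter is G.
From Ab, a minor seventh is 10 semitones up: Gb.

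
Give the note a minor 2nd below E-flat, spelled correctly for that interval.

D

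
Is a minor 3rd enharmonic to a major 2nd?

No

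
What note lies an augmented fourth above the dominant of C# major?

The dominant of C# major is G#.
An augmented fourth (6 semitones) above G# lands on the letter C, giving C##.

C##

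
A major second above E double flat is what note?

Fb

E up a major second is F#, so the target letter is F.
From Ebb, a major second is 2 semitones up: Fb.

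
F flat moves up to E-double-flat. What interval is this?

The letter names run F→E, a span of 6 letter steps, so the interval is some kind of seventh.
Fb to Ebb is 10 semitones. A major seventh is 11, so 10 makes it minor.

minor seventh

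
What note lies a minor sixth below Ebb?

E down a major sixth is G, so the target letter is G.
From Ebb, a minor sixth is 8 semitones down: Gb.

Gb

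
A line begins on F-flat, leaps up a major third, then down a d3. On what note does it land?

F#

A major third up from Fb is Ab (letter A, 4 semitones up).
A diminished third down from Ab is F# (letter F, 2 semitones down).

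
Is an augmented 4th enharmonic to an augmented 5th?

No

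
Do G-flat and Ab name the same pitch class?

No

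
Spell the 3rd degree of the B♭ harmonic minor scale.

Degree 3 takes the letter 2 steps above B, which is D.
In harmonic minor, degree 3 sits 3 semitones above the tonic. Bb + 3 semitones is pitch class 1, spelled on D as Db.

Db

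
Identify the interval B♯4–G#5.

Counting letters B–C–D–E–F–G gives a sixth.
B#→G# = 8 semitones, 1 narrower than the major sixth (9), so minor.

minor sixth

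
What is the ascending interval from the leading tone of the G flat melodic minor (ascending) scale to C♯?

The leading tone of Gb melodic minor (ascending) is F.
F up to C#: letters F→C make it a fifth; 8 semitones makes it augmented.

augmented fifth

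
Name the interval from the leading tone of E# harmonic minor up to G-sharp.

The leading tone of E# harmonic minor is D##.
D## up to G#: letters D→G make it a fourth; 4 semitones makes it diminished.

diminished fourth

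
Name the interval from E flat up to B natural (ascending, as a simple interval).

augmented fifth

The letter names run E→B, a span of 4 letter steps, so the interval is some kind of fifth.
Eb to B is 8 semitones. A perfect fifth is 7, so 8 makes it augmented.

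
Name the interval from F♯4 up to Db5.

diminished sixth

Counting letters F–G–A–B–C–D gives a sixth.
F#→Db = 7 semitones, 2 narrower than the major sixth (9), so diminished.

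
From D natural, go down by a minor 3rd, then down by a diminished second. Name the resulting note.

A minor third down from D is B (letter B, 3 semitones down).
A diminished second down from B is A## (letter A, 0 semitones down).

A##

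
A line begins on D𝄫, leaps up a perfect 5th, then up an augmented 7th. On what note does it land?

G

A perfect fifth up from Dbb is Abb (letter A, 7 semitones up).
An augmented seventh up from Abb is G (letter G, 12 semitones up).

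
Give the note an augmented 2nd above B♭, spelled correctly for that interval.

C#

A second above B lands on the letter C.
An augmented second spans 3 semitones, so Bb moves to pitch class 1. On the letter C that is C#.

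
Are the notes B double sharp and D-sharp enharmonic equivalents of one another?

B## is pitch class 1; D# is pitch class 3.
The pitch classes differ (1 vs. 3), so they are not enharmonic equivalents.

No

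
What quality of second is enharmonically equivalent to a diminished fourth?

doubly augmented

A diminished fourth spans 4 semitones.
A second spanning 4 semitones is doubly augmented (the major second is 2).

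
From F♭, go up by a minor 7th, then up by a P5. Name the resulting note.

Bbb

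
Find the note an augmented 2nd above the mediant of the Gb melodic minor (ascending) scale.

C

The mediant of Gb melodic minor (ascending) is Bbb.
An augmented second (3 semitones) above Bbb lands on the letter C, giving C.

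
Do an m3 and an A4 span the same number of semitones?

A minor third spans 3 semitones; an augmented fourth spans 6.
The spans differ, so they are not enharmonic equivalents.

No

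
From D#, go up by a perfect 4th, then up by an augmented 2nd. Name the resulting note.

A perfect fourth up from D# is G# (letter G, 5 semitones up).
An augmented second up from G# is A## (letter A, 3 semitones up).

A##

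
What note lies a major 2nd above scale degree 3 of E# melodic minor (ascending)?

A#

Scale degree 3 of E# melodic minor (ascending) is G#.
A major second (2 semitones) above G# lands on the letter A, giving A#.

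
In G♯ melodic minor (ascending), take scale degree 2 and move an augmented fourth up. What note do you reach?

D##

Scale degree 2 of G# melodic minor (ascending) is A#.
An augmented fourth (6 semitones) above A# lands on the letter D, giving D##.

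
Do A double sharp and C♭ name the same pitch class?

Yes

A## = pitch class 11 and Cb = pitch class 11 — the same pitch class, so they are enharmonic equivalents.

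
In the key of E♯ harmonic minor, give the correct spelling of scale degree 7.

The E# harmonic minor scale runs E# F## G# A# B# C# D##.
Degree 7 is D##.

D##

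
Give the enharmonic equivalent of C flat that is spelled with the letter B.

Cb is pitch class 11. The letter B alone is pitch class 11.
Pitch class 11 on B needs no accidental: B.

B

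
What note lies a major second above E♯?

F##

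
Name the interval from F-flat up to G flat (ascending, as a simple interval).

major second

The letter names run F→G, a span of 1 letter step, so the interval is some kind of second.
Fb to Gb is 2 semitones. A major second is 2, so 2 makes it major.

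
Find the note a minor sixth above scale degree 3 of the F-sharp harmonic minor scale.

F

Scale degree 3 of F# harmonic minor is A.
A minor sixth (8 semitones) above A lands on the letter F, giving F.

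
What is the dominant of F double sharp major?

C##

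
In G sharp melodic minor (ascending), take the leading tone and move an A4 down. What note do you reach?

The leading tone of G# melodic minor (ascending) is F##.
An augmented fourth (6 semitones) below F## lands on the letter C, giving C#.

C#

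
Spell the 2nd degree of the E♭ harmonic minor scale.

F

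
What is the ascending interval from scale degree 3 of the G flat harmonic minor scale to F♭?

Scale degree 3 of Gb harmonic minor is Bbb.
Bbb up to Fb: letters B→F make it a fifth; 7 semitones makes it perfect.

perfect fifth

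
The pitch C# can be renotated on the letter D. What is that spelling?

Db

Plain D sits 1 semitone above C#, so on the letter D the same pitch needs a flat: Db.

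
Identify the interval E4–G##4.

augmented third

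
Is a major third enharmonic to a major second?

A major third spans 4 semitones; a major second spans 2.
The spans differ, so they are not enharmonic equivalents.

No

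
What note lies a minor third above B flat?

B up a major third is D#, so the target letter is D.
From Bb, a minor third is 3 semitones up: Db.

Db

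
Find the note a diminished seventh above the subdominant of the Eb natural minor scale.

Gbb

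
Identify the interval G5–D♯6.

The letter names run G→D, a span of 4 letter steps, so the interval is some kind of fifth.
G to D# is 8 semitones. A perfect fifth is 7, so 8 makes it augmented.

augmented fifth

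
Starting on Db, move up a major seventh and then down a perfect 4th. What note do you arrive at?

G

A major seventh up from Db is C (letter C, 11 semitones up).
A perfect fourth down from C is G (letter G, 5 semitones down).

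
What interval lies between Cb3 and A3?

The letter names run C→A, a span of 5 letter steps, so the interval is some kind of sixth.
Cb to A is 10 semitones. A major sixth is 9, so 10 makes it augmented.

augmented sixth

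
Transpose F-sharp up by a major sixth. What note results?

A sixth above F lands on the letter D.
A major sixth spans 9 semitones, so F# moves to pitch class 3. On the letter D that is D#.

D#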